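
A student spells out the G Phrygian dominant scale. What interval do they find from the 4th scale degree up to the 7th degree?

perfect 4th

The scale runs G Ab B C D Eb F.
So we need the interval from C up to F.
From C to F is 5 semitones, exactly the perfect fourth.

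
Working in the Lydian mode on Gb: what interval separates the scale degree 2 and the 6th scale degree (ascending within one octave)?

Gb lydian: Gb Ab Bb C Db Eb F.
Scale degree 2 = Ab; scale degree 6 = Eb.
From Ab to Eb is 7 semitones, exactly the perfect fifth.

perfect fifth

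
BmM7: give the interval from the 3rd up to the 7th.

augmented fifth

The chord tones of BmM7 are B, D, F#, A#.
3rd = D; 7th = A#.
D up to A# is 8 semitones, a half step wider than a perfect fifth, so the interval is augmented.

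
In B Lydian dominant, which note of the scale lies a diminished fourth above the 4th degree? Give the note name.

The scale is B C# D# E# F# G# A.
The 4th degree is E#; a diminished fourth above that is A — scale degree 7.

A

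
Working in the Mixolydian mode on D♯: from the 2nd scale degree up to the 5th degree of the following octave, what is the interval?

D♯ mixolydian: D♯ E♯ F𝄪 G♯ A♯ B♯ C♯.
So we need the interval from E♯ up to A♯.
E♯ up to A♯ spans 11 letter names and 17 semitones — a perfect eleventh.

perfect eleventh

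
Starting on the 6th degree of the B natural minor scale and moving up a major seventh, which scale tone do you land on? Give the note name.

F#

The scale is B C♯ D E F♯ G A.
The 6th degree is G; a major seventh above that is F♯ — scale degree 5.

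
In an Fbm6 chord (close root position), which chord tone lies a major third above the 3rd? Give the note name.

Cb

Fbm6: Fb, Abb, Cb, Db.
The 3rd is Abb. A major third above Abb is Cb.
Cb is the chord's 5th.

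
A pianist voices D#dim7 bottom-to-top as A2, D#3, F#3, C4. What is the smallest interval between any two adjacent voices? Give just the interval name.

minor third

Adjacent intervals: A2→D#3 = augmented fourth; D#3→F#3 = minor third; F#3→C4 = diminished fifth.
The smallest is D#3 to F#3, a minor third (3 semitones).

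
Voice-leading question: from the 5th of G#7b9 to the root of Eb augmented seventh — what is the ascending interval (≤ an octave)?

diminished second

G#7b9 has D# as its 5th, and Eb augmented seventh has Eb as its root.
D# up to Eb is 0 semitones, a whole step narrower than a major second, so the interval is diminished.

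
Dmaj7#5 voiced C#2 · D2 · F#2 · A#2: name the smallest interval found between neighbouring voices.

Adjacent intervals: C#2→D2 = minor second; D2→F#2 = major third; F#2→A#2 = major third.
The smallest is C#2 to D2, a minor second (1 semitone).

minor second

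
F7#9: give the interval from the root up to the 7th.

minor 7th

The chord tones of F7#9 are F–A–C–Eb–G#.
That puts F below Eb.
F up to Eb is 10 semitones, a half step narrower than a major seventh, so the interval is minor.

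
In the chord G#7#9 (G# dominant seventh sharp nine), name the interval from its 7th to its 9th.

augmented 3rd

The chord tones of G#7#9 (G# dominant seventh sharp nine) are G#-B#-D#-F#-A##.
So we need the interval from F# up to A##.
F# up to A## is 5 semitones, a half step wider than a major third, so the interval is augmented.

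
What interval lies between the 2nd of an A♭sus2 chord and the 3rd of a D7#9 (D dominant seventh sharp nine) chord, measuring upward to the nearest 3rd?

augmented 5th

A♭sus2 has B♭ as its 2nd, and D7#9 (D dominant seventh sharp nine) has F♯ as its 3rd.
B♭ up to F♯ is 8 semitones, a half step wider than a perfect fifth, so the interval is augmented.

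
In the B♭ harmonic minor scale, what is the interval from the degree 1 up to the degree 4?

Spelling the B♭ harmonic minor scale: B♭ C D♭ E♭ F G♭ A.
So we need the interval from B♭ up to E♭.
Counting 4 letters and 5 half steps from B♭ gives a perfect fourth.

perfect 4th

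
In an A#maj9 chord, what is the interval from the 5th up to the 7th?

A#maj9 is spelled A#, C##, E#, G##, B#.
5th = E#; 7th = G##.
Counting 3 letters and 4 half steps from E# gives a major third.

major 3rd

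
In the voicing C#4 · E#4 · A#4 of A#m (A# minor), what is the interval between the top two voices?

perfect 4th

Those voices are E#4 and A#4.
Counting 4 letters and 5 half steps from E# gives a perfect fourth.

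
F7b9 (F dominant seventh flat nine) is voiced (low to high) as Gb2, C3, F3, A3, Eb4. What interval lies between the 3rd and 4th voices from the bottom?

major 3rd

Those voices are F3 and A3.
From F to A is 4 semitones, exactly the major third.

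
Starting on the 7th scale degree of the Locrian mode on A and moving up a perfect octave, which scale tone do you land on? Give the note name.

The scale is A Bb C D Eb F G.
The 7th scale degree is G; a perfect octave above that is G — scale degree 7.

G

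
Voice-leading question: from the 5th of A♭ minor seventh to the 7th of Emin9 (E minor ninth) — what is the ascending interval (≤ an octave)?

M7

A♭ minor seventh has E♭ as its 5th, and Emin9 (E minor ninth) has D as its 7th.
E♭ up to D spans 7 letter names and 11 semitones — a major seventh.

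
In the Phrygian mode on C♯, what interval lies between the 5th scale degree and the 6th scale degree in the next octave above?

minor ninth

The scale runs C♯ D E F♯ G♯ A B.
5th scale degree = G♯; degree 6 (up an octave) = A.
G♯ up to A is 13 semitones, a half step narrower than a major ninth, so the interval is minor.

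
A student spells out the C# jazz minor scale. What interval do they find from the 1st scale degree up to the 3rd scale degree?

minor third

The scale runs C# D# E F# G# A# B#.
1st scale degree = C#; scale degree 3 = E.
3 letter names make it a third; at 3 semitones (a half step narrower than major) the quality is minor.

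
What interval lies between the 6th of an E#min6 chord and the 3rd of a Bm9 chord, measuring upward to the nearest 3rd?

d2

The 6th of E#min6 is C##; the 3rd of Bm9 is D.
C## up to D is 0 semitones, a whole step narrower than a major second, so the interval is diminished.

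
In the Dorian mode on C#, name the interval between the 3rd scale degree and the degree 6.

The scale runs C# D# E F# G# A# B.
3rd scale degree = E; scale degree 6 = A#.
4 letter names make it a fourth; at 6 semitones (a half step wider than perfect) the quality is augmented.

augmented fourth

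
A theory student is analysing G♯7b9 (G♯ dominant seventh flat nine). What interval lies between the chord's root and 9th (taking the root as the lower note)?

G♯7b9 (G♯ dominant seventh flat nine): G♯ B♯ D♯ F♯ A.
That puts G♯ below A.
From G♯ to A: 13 semitones over a ninth = minor.

minor ninth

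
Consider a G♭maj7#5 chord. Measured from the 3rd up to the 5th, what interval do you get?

major third

G♭maj7#5: G♭, B♭, D, F.
The 3rd is B♭ and the 5th is D.
From B♭ to D is 4 semitones, exactly the major third.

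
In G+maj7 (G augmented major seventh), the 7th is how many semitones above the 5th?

3

The chord tones of G augmented major seventh are G B D# F#.
D# to F# is a minor third: 3 semitones.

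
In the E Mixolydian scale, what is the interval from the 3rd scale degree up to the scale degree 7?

d5

The scale runs E F# G# A B C# D.
That puts G# below D.
5 letter names make it a fifth; at 6 semitones (a half step narrower than perfect) the quality is diminished.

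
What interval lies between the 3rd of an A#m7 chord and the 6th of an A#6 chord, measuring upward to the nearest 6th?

augmented 4th

A#m7 has C# as its 3rd, and A#6 has F## as its 6th.
From C# to F##: 6 semitones over a fourth = augmented.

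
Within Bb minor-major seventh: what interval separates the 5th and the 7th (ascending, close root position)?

major third

Spelling the chord: Bb-Db-F-A.
The 5th is F and the 7th is A.
Counting 3 letters and 4 half steps from F gives a major third.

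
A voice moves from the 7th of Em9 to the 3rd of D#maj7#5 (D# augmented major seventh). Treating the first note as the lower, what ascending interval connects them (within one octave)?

augmented third

Em9 has D as its 7th, and D#maj7#5 (D# augmented major seventh) has F## as its 3rd.
D up to F## is 5 semitones, a half step wider than a major third, so the interval is augmented.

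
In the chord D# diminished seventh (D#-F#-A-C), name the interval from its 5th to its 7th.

minor third

5th = A; 7th = C.
3 letter names make it a third; at 3 semitones (a half step narrower than major) the quality is minor.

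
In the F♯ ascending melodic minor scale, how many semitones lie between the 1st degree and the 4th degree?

The scale is F♯ G♯ A B C♯ D♯ E♯.
F♯ up to B is a perfect fourth — 5 semitones.

5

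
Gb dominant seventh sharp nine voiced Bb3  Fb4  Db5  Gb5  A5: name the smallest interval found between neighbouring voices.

Adjacent intervals: Bb3→Fb4 = diminished fifth; Fb4→Db5 = major sixth; Db5→Gb5 = perfect fourth; Gb5→A5 = augmented second.
The smallest is Gb5 to A5, an augmented second (3 semitones).

augmented second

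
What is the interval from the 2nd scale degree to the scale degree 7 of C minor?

The scale runs C D E♭ F G A♭ B♭.
So we need the interval from D up to B♭.
From D to B♭: 8 semitones over a sixth = minor.

minor sixth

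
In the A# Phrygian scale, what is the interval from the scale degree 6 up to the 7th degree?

Spelling the A# Phrygian scale: A# B C# D# E# F# G#.
The scale degree 6 is F# and the 7th scale degree is G#.
F# up to G# spans 2 letter names and 2 semitones — a major second.

M2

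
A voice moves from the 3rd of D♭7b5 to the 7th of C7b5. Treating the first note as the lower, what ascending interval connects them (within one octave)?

The 3rd of D♭7b5 is F; the 7th of C7b5 is B♭.
F up to B♭ spans 4 letter names and 5 semitones — a perfect fourth.

perfect fourth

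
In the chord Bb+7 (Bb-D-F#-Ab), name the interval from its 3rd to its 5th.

So we need the interval from D up to F#.
D up to F# spans 3 letter names and 4 semitones — a major third.

major third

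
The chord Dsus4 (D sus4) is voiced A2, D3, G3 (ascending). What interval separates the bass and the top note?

minor seventh

The outer voices are A2 and G3.
From A to G: 10 semitones over a seventh = minor.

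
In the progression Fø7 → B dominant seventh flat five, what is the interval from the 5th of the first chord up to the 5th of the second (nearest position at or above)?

Fø7 has Cb as its 5th, and B dominant seventh flat five has F as its 5th.
4 letter names make it a fourth; at 6 semitones (a half step wider than perfect) the quality is augmented.

augmented 4th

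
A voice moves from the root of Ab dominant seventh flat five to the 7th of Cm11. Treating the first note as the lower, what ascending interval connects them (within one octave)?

major second

The root of Ab dominant seventh flat five is Ab; the 7th of Cm11 is Bb.
Counting 2 letters and 2 half steps from Ab gives a major second.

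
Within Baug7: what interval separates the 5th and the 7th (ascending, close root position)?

diminished third

Spelling the chord: B, D♯, F𝄪, A.
That puts F𝄪 below A.
From F𝄪 to A: 2 semitones over a third = diminished.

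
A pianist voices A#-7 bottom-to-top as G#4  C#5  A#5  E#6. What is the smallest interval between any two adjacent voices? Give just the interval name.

P4

Adjacent intervals: G#4→C#5 = perfect fourth; C#5→A#5 = major sixth; A#5→E#6 = perfect fifth.
The smallest is G#4 to C#5, a perfect fourth (5 semitones).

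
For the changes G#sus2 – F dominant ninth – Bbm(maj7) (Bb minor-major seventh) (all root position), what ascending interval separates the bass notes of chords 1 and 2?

d7

The roots are G# and F.
7 letter names make it a seventh; at 9 semitones (a whole step narrower than major) the quality is diminished.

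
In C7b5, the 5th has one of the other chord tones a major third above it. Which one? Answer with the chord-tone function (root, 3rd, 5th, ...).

7th

Spelling the chord: C E G♭ B♭.
The 5th is G♭. A major third above G♭ is B♭.
B♭ is the chord's 7th.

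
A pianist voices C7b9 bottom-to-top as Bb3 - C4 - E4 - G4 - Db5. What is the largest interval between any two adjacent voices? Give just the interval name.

Adjacent intervals: Bb3→C4 = major second; C4→E4 = major third; E4→G4 = minor third; G4→Db5 = diminished fifth.
The largest is G4 to Db5, a diminished fifth (6 semitones).

diminished fifth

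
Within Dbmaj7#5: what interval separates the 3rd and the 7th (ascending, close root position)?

perfect fifth

Dbmaj7#5: Db, F, A, C.
The 3rd is F and the 7th is C.
F up to C spans 5 letter names and 7 semitones — a perfect fifth.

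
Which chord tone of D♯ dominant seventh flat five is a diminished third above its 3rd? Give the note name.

A

Spelling the chord: D♯ F𝄪 A C♯.
The 3rd is F𝄪. A diminished third above F𝄪 is A.
A is the chord's 5th.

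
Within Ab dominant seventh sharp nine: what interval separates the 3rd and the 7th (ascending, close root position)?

d5

Spelling the chord: Ab, C, Eb, Gb, B.
The 3rd is C and the 7th is Gb.
C up to Gb is 6 semitones, a half step narrower than a perfect fifth, so the interval is diminished.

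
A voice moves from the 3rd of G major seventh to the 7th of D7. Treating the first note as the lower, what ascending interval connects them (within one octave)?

minor 2nd

The 3rd of G major seventh is B; the 7th of D7 is C.
B up to C is 1 semitone, a half step narrower than a major second, so the interval is minor.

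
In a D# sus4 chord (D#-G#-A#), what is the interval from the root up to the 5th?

So we need the interval from D# up to A#.
D# up to A# spans 5 letter names and 7 semitones — a perfect fifth.

perfect fifth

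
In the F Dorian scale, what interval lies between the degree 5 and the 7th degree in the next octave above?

minor tenth

Spelling the F Dorian scale: F G A♭ B♭ C D E♭.
That puts C below E♭.
C up to E♭ is 15 semitones, a half step narrower than a major tenth, so the interval is minor.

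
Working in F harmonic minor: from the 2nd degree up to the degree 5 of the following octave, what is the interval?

Spelling F harmonic minor: F G A♭ B♭ C D♭ E.
2nd degree = G; 5th scale degree (up an octave) = C.
Counting 11 letters and 17 half steps from G gives a perfect eleventh.

perfect eleventh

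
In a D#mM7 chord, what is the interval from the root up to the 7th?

M7

Spelling the chord: D#–F#–A#–C##.
So we need the interval from D# up to C##.
Counting 7 letters and 11 half steps from D# gives a major seventh.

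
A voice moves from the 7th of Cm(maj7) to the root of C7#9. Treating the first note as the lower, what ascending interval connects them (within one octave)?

minor 2nd

The 7th of Cm(maj7) is B; the root of C7#9 is C.
From B to C: 1 semitone over a second = minor.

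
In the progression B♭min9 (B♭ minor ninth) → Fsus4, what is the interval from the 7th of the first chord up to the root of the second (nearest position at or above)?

The 7th of B♭min9 (B♭ minor ninth) is A♭; the root of Fsus4 is F.
From A♭ to F is 9 semitones, exactly the major sixth.

major sixth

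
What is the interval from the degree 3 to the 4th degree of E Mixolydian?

Spelling E Mixolydian: E F# G# A B C# D.
So we need the interval from G# up to A.
2 letter names make it a second; at 1 semitone (a half step narrower than major) the quality is minor.

minor 2nd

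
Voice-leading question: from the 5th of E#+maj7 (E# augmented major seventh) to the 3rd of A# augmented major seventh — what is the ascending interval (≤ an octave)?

minor second

E#+maj7 (E# augmented major seventh) has B## as its 5th, and A# augmented major seventh has C## as its 3rd.
B## up to C## is 1 semitone, a half step narrower than a major second, so the interval is minor.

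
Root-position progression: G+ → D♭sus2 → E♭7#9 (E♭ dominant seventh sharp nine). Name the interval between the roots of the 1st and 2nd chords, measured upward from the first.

The roots are G and D♭.
G up to D♭ is 6 semitones, a half step narrower than a perfect fifth, so the interval is diminished.

diminished 5th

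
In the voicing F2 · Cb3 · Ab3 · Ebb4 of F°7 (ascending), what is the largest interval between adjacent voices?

Adjacent intervals: F2→Cb3 = diminished fifth; Cb3→Ab3 = major sixth; Ab3→Ebb4 = diminished fifth.
The largest is Cb3 to Ab3, a major sixth (9 semitones).

major sixth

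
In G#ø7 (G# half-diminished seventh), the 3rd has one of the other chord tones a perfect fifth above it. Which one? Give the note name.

F#

The chord tones of G#ø7 (G# half-diminished seventh) are G# B D F#.
The 3rd is B. A perfect fifth above B is F#.
F# is the chord's 7th.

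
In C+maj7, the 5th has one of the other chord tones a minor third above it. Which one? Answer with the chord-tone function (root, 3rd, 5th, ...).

Spelling the chord: C-E-G#-B.
The 5th is G#. A minor third above G# is B.
B is the chord's 7th.

7th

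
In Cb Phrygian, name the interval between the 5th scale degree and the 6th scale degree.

Spelling Cb Phrygian: Cb Dbb Ebb Fb Gb Abb Bbb.
5th scale degree = Gb; 6th degree = Abb.
2 letter names make it a second; at 1 semitone (a half step narrower than major) the quality is minor.

m2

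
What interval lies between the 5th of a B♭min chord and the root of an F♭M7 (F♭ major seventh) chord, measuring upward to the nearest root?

The 5th of B♭min is F; the root of F♭M7 (F♭ major seventh) is F♭.
8 letter names make it an octave; at 11 semitones (a half step narrower than perfect) the quality is diminished.

diminished 8th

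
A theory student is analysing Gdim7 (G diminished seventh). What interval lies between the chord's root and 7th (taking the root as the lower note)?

Gdim7: G-Bb-Db-Fb.
The root is G and the 7th is Fb.
From G to Fb: 9 semitones over a seventh = diminished.

diminished seventh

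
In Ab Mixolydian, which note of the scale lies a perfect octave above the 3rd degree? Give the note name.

C

The scale is Ab Bb C Db Eb F Gb.
The 3rd degree is C; a perfect octave above that is C — scale degree 3.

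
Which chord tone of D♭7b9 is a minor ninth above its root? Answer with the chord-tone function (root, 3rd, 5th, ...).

The chord tones of D♭7b9 are D♭–F–A♭–C♭–E𝄫.
The root is D♭. A minor ninth above D♭ is E𝄫.
E𝄫 is the chord's 9th.

9th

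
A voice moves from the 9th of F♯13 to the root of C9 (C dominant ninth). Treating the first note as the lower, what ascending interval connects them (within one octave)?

F♯13 has G♯ as its 9th, and C9 (C dominant ninth) has C as its root.
4 letter names make it a fourth; at 4 semitones (a half step narrower than perfect) the quality is diminished.

diminished fourth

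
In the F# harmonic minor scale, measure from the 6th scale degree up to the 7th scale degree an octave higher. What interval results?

augmented ninth

The scale runs F# G# A B C# D E#.
So we need the interval from D up to E#.
From D to E#: 15 semitones over a ninth = augmented.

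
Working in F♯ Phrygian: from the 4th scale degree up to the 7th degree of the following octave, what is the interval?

F♯ phrygian: F♯ G A B C♯ D E.
The 4th scale degree is B and the 7th scale degree (up an octave) is E.
Counting 11 letters and 17 half steps from B gives a perfect eleventh.

perfect eleventh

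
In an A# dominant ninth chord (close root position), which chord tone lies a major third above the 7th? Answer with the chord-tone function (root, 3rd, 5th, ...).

The chord tones of A#9 are A# C## E# G# B#.
The 7th is G#. A major third above G# is B#.
B# is the chord's 9th.

9th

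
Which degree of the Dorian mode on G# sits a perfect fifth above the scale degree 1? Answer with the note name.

The scale is G# A# B C# D# E# F#.
The scale degree 1 is G#; a perfect fifth above that is D# — scale degree 5.

D#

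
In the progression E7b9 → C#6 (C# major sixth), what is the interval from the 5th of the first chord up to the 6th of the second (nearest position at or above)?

The 5th of E7b9 is B; the 6th of C#6 (C# major sixth) is A#.
Counting 7 letters and 11 half steps from B gives a major seventh.

major seventh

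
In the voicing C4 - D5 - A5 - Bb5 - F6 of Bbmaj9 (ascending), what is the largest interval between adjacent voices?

major ninth

Adjacent intervals: C4→D5 = major ninth; D5→A5 = perfect fifth; A5→Bb5 = minor second; Bb5→F6 = perfect fifth.
The largest is C4 to D5, a major ninth (14 semitones).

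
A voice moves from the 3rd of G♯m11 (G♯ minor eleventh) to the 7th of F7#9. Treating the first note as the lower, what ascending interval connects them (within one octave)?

G♯m11 (G♯ minor eleventh) has B as its 3rd, and F7#9 has E♭ as its 7th.
4 letter names make it a fourth; at 4 semitones (a half step narrower than perfect) the quality is diminished.

diminished fourth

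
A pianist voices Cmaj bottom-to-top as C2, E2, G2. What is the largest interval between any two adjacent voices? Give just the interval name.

major third

Adjacent intervals: C2→E2 = major third; E2→G2 = minor third.
The largest is C2 to E2, a major third (4 semitones).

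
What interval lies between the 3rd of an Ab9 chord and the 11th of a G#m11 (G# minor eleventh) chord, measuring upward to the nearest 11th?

A1

Ab9 has C as its 3rd, and G#m11 (G# minor eleventh) has C# as its 11th.
From C to C#: 1 semitone over a unison = augmented.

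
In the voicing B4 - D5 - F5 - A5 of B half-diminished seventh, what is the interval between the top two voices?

M3

Those voices are F5 and A5.
Counting 3 letters and 4 half steps from F gives a major third.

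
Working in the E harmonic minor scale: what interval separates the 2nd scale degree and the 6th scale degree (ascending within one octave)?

diminished 5th

Spelling the E harmonic minor scale: E F♯ G A B C D♯.
So we need the interval from F♯ up to C.
F♯ up to C is 6 semitones, a half step narrower than a perfect fifth, so the interval is diminished.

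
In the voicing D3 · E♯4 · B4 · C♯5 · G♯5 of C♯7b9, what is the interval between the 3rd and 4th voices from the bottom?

Those voices are B4 and C♯5.
Counting 2 letters and 2 half steps from B gives a major second.

major second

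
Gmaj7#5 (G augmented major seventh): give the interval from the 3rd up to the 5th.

Spelling the chord: G–B–D#–F#.
The 3rd is B and the 5th is D#.
B up to D# spans 3 letter names and 4 semitones — a major third.

major third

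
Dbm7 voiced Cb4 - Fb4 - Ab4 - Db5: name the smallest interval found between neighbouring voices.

Adjacent intervals: Cb4→Fb4 = perfect fourth; Fb4→Ab4 = major third; Ab4→Db5 = perfect fourth.
The smallest is Fb4 to Ab4, a major third (4 semitones).

major third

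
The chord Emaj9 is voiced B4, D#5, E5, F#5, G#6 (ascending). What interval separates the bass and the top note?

The outer voices are B4 and G#6.
B up to G# spans 13 letter names and 21 semitones — a major thirteenth.

major 13th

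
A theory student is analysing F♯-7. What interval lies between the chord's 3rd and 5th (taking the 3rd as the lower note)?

major third

F♯min7 is spelled F♯, A, C♯, E.
So we need the interval from A up to C♯.
Counting 3 letters and 4 half steps from A gives a major third.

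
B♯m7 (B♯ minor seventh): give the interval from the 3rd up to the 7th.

perfect 5th

Spelling the chord: B♯-D♯-F𝄪-A♯.
That puts D♯ below A♯.
D♯ up to A♯ spans 5 letter names and 7 semitones — a perfect fifth.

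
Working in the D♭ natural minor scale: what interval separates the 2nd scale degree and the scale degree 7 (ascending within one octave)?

m6

Spelling the D♭ natural minor scale: D♭ E♭ F♭ G♭ A♭ B𝄫 C♭.
2nd scale degree = E♭; degree 7 = C♭.
E♭ up to C♭ is 8 semitones, a half step narrower than a major sixth, so the interval is minor.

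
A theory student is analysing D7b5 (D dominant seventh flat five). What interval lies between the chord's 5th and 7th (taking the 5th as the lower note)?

Spelling the chord: D-F#-Ab-C.
So we need the interval from Ab up to C.
Ab up to C spans 3 letter names and 4 semitones — a major third.

major third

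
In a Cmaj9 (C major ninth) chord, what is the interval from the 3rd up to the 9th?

Spelling the chord: C, E, G, B, D.
So we need the interval from E up to D.
7 letter names make it a seventh; at 10 semitones (a half step narrower than major) the quality is minor.

m7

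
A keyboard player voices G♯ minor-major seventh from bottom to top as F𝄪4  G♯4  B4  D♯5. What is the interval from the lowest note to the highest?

The outer voices are F𝄪4 and D♯5.
From F𝄪 to D♯: 8 semitones over a sixth = minor.

minor 6th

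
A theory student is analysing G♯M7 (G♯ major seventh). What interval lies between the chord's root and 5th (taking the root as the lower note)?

P5

The chord tones of G♯ major seventh are G♯-B♯-D♯-F𝄪.
That puts G♯ below D♯.
Counting 5 letters and 7 half steps from G♯ gives a perfect fifth.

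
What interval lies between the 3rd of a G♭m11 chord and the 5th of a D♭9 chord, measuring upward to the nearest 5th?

major 7th

The 3rd of G♭m11 is B𝄫; the 5th of D♭9 is A♭.
B𝄫 up to A♭ spans 7 letter names and 11 semitones — a major seventh.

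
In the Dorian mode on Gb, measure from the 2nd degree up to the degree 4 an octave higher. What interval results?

minor tenth

Spelling the Dorian mode on Gb: Gb Ab Bbb Cb Db Eb Fb.
The 2nd degree is Ab and the 4th scale degree (up an octave) is Cb.
Ab up to Cb is 15 semitones, a half step narrower than a major tenth, so the interval is minor.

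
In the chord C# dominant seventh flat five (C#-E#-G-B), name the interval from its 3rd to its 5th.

3rd = E#; 5th = G.
3 letter names make it a third; at 2 semitones (a whole step narrower than major) the quality is diminished.

diminished third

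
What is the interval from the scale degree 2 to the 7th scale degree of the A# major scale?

major sixth

The scale runs A# B# C## D# E# F## G##.
So we need the interval from B# up to G##.
B# up to G## spans 6 letter names and 9 semitones — a major sixth.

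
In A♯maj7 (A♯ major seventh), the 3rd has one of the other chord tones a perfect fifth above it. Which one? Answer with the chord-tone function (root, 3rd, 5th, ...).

7th

A♯Δ7: A♯, C𝄪, E♯, G𝄪.
The 3rd is C𝄪. A perfect fifth above C𝄪 is G𝄪.
G𝄪 is the chord's 7th.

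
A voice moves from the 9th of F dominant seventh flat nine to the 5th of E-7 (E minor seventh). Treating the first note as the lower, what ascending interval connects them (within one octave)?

F dominant seventh flat nine has G♭ as its 9th, and E-7 (E minor seventh) has B as its 5th.
From G♭ to B: 5 semitones over a third = augmented.

augmented third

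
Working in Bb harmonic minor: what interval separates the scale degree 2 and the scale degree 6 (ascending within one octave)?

d5

The scale runs Bb C Db Eb F Gb A.
The scale degree 2 is C and the 6th scale degree is Gb.
C up to Gb is 6 semitones, a half step narrower than a perfect fifth, so the interval is diminished.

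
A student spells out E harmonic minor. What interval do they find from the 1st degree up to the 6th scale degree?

minor 6th

E harmonic minor: E F# G A B C D#.
1st degree = E; 6th scale degree = C.
From E to C: 8 semitones over a sixth = minor.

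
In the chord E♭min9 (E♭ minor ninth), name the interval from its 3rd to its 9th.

major 7th

The chord tones of E♭min9 (E♭ minor ninth) are E♭–G♭–B♭–D♭–F.
The 3rd is G♭ and the 9th is F.
G♭ up to F spans 7 letter names and 11 semitones — a major seventh.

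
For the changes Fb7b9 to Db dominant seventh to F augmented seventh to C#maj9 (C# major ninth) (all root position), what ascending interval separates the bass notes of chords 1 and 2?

M6

The roots are Fb and Db.
Fb up to Db spans 6 letter names and 9 semitones — a major sixth.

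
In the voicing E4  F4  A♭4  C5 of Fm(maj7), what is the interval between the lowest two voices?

minor second

Those voices are E4 and F4.
From E to F: 1 semitone over a second = minor.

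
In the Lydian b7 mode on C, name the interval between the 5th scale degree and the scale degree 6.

major second

Spelling the Lydian b7 mode on C: C D E F♯ G A B♭.
That puts G below A.
G up to A spans 2 letter names and 2 semitones — a major second.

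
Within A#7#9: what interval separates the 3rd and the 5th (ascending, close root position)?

minor third

Spelling the chord: A#, C##, E#, G#, B##.
3rd = C##; 5th = E#.
From C## to E#: 3 semitones over a third = minor.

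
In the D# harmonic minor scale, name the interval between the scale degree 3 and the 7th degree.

augmented 5th

Spelling the D# harmonic minor scale: D# E# F# G# A# B C##.
So we need the interval from F# up to C##.
From F# to C##: 8 semitones over a fifth = augmented.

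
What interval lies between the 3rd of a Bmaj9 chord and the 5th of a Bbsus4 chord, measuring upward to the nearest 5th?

d3

The 3rd of Bmaj9 is D#; the 5th of Bbsus4 is F.
From D# to F: 2 semitones over a third = diminished.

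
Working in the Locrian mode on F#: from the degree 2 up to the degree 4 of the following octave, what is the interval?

The scale runs F# G A B C D E.
Degree 2 = G; degree 4 (up an octave) = B.
From G to B is 16 semitones, exactly the major tenth.

major 10th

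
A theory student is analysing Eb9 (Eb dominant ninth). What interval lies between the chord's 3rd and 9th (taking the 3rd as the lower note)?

Eb9 (Eb dominant ninth): Eb, G, Bb, Db, F.
The 3rd is G and the 9th is F.
From G to F: 10 semitones over a seventh = minor.

minor seventh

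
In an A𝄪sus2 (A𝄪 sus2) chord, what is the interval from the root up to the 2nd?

major second

A𝄪 sus2 is spelled A𝄪–B𝄪–E𝄪.
So we need the interval from A𝄪 up to B𝄪.
Counting 2 letters and 2 half steps from A𝄪 gives a major second.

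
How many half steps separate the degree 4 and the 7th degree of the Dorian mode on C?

5

The scale is C D E♭ F G A B♭.
F up to B♭ is a perfect fourth — 5 semitones.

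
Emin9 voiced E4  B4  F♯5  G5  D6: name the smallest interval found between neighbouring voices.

Adjacent intervals: E4→B4 = perfect fifth; B4→F♯5 = perfect fifth; F♯5→G5 = minor second; G5→D6 = perfect fifth.
The smallest is F♯5 to G5, a minor second (1 semitone).

minor second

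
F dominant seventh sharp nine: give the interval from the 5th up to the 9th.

augmented fifth

F7#9 (F dominant seventh sharp nine) is spelled F–A–C–Eb–G#.
The 5th is C and the 9th is G#.
C up to G# is 8 semitones, a half step wider than a perfect fifth, so the interval is augmented.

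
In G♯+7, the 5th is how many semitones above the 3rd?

G♯+7 (G♯ augmented seventh): G♯–B♯–D𝄪–F♯.
B♯ to D𝄪 is a major third: 4 semitones.

4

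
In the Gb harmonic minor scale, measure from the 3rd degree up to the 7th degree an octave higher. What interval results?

The scale runs Gb Ab Bbb Cb Db Ebb F.
The 3rd degree is Bbb and the 7th degree (up an octave) is F.
Bbb up to F is 20 semitones, a half step wider than a perfect twelfth, so the interval is augmented.

A12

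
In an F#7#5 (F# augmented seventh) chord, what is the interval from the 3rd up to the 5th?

major 3rd

Spelling the chord: F# A# C## E.
3rd = A#; 5th = C##.
From A# to C## is 4 semitones, exactly the major third.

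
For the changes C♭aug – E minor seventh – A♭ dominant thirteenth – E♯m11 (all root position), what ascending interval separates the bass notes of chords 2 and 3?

diminished fourth

The roots are E and A♭.
4 letter names make it a fourth; at 4 semitones (a half step narrower than perfect) the quality is diminished.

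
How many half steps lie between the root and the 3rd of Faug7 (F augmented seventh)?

4

Spelling the chord: F A C# Eb.
F to A is a major third: 4 semitones.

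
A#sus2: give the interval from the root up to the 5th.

perfect fifth

Spelling the chord: A#-B#-E#.
That puts A# below E#.
A# up to E# spans 5 letter names and 7 semitones — a perfect fifth.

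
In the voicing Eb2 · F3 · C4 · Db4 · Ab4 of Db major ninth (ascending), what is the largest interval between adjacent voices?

Adjacent intervals: Eb2→F3 = major ninth; F3→C4 = perfect fifth; C4→Db4 = minor second; Db4→Ab4 = perfect fifth.
The largest is Eb2 to F3, a major ninth (14 semitones).

major 9th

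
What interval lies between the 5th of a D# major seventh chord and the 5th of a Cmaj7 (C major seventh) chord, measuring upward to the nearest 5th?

diminished seventh

The 5th of D# major seventh is A#; the 5th of Cmaj7 (C major seventh) is G.
A# up to G is 9 semitones, a whole step narrower than a major seventh, so the interval is diminished.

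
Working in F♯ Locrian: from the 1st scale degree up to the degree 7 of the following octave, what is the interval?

minor 14th

F♯ locrian: F♯ G A B C D E.
That puts F♯ below E.
F♯ up to E is 22 semitones, a half step narrower than a major fourteenth, so the interval is minor.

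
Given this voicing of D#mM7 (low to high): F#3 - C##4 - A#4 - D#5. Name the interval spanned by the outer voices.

M13

The outer voices are F#3 and D#5.
From F# to D# is 21 semitones, exactly the major thirteenth.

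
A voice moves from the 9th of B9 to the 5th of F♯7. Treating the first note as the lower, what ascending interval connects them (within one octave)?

The 9th of B9 is C♯; the 5th of F♯7 is C♯.
Counting 1 letters and 0 half steps from C♯ gives a perfect unison.

perfect 1st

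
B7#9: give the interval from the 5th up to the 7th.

The chord tones of B7#9 are B-D♯-F♯-A-C𝄪.
So we need the interval from F♯ up to A.
3 letter names make it a third; at 3 semitones (a half step narrower than major) the quality is minor.

minor 3rd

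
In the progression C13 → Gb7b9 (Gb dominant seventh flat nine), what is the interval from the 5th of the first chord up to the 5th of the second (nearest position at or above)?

d5

The 5th of C13 is G; the 5th of Gb7b9 (Gb dominant seventh flat nine) is Db.
From G to Db: 6 semitones over a fifth = diminished.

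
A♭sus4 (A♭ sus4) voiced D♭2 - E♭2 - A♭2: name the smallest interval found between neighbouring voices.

M2

Adjacent intervals: D♭2→E♭2 = major second; E♭2→A♭2 = perfect fourth.
The smallest is D♭2 to E♭2, a major second (2 semitones).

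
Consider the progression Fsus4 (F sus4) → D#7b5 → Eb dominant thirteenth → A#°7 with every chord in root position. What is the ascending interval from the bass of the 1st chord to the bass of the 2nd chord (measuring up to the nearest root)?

augmented sixth

The roots are F and D#.
From F to D#: 10 semitones over a sixth = augmented.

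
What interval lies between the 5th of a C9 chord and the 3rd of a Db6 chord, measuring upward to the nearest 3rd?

C9 has G as its 5th, and Db6 has F as its 3rd.
G up to F is 10 semitones, a half step narrower than a major seventh, so the interval is minor.

minor seventh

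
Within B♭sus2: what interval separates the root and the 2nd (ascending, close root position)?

B♭ sus2 is spelled B♭-C-F.
Root = B♭; 2nd = C.
Counting 2 letters and 2 half steps from B♭ gives a major second.

major second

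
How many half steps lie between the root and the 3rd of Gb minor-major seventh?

3

Gbm(maj7) (Gb minor-major seventh) is spelled Gb, Bbb, Db, F.
Gb to Bbb is a minor third: 3 semitones.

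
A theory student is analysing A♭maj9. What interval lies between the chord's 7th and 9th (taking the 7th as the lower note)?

A♭maj9 is spelled A♭ C E♭ G B♭.
7th = G; 9th = B♭.
G up to B♭ is 3 semitones, a half step narrower than a major third, so the interval is minor.

minor 3rd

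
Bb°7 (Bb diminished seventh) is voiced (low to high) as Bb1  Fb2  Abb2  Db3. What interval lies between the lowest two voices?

Those voices are Bb1 and Fb2.
Bb up to Fb is 6 semitones, a half step narrower than a perfect fifth, so the interval is diminished.

diminished 5th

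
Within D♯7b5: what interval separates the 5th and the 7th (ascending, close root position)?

D♯7b5 is spelled D♯–F𝄪–A–C♯.
That puts A below C♯.
From A to C♯ is 4 semitones, exactly the major third.

major third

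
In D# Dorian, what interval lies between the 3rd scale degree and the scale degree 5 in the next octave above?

The scale runs D# E# F# G# A# B# C#.
3rd scale degree = F#; 5th degree (up an octave) = A#.
F# up to A# spans 10 letter names and 16 semitones — a major tenth.

M10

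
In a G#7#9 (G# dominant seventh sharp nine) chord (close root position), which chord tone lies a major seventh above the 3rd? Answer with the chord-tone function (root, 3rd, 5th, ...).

The chord tones of G# dominant seventh sharp nine are G#–B#–D#–F#–A##.
The 3rd is B#. A major seventh above B# is A##.
A## is the chord's 9th.

9th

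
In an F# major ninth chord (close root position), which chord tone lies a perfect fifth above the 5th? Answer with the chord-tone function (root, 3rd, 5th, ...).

9th

F#maj9 (F# major ninth) is spelled F# A# C# E# G#.
The 5th is C#. A perfect fifth above C# is G#.
G# is the chord's 9th.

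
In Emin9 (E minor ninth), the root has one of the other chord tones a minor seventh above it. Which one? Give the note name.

D

Emin9: E-G-B-D-F♯.
The root is E. A minor seventh above E is D.
D is the chord's 7th.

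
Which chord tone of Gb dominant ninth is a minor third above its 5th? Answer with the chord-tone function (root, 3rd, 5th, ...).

The chord tones of Gb9 are Gb Bb Db Fb Ab.
The 5th is Db. A minor third above Db is Fb.
Fb is the chord's 7th.

7th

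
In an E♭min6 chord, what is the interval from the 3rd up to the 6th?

A4

E♭m6 (E♭ minor sixth): E♭ G♭ B♭ C.
3rd = G♭; 6th = C.
4 letter names make it a fourth; at 6 semitones (a half step wider than perfect) the quality is augmented.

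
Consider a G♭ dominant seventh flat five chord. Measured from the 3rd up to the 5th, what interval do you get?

The chord tones of G♭7b5 are G♭–B♭–D𝄫–F♭.
The 3rd is B♭ and the 5th is D𝄫.
From B♭ to D𝄫: 2 semitones over a third = diminished.

diminished 3rd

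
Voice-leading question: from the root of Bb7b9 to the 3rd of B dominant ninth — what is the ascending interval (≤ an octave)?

augmented third

The root of Bb7b9 is Bb; the 3rd of B dominant ninth is D#.
3 letter names make it a third; at 5 semitones (a half step wider than major) the quality is augmented.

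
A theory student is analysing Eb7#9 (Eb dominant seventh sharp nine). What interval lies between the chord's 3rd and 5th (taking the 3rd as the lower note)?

Spelling the chord: Eb G Bb Db F#.
3rd = G; 5th = Bb.
3 letter names make it a third; at 3 semitones (a half step narrower than major) the quality is minor.

minor third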